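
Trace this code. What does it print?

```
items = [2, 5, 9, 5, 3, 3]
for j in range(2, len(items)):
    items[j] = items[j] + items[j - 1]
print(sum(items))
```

j=2: items[2] = 9+5 = 14 → [2, 5, 14, 5, 3, 3]
j=3: items[3] = 5+14 = 19 → [2, 5, 14, 19, 3, 3]
j=4: items[4] = 3+19 = 22 → [2, 5, 14, 19, 22, 3]
j=5: items[5] = 3+22 = 25 → [2, 5, 14, 19, 22, 25]
sum = 87

87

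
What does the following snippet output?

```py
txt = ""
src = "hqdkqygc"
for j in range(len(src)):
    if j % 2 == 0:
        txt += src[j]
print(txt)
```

hdqg

j=0: add 'h' → 'h'
j=1: skip
j=2: add 'd' → 'hd'
j=3: skip
j=4: add 'q' → 'hdq'
j=5: skip
j=6: add 'g' → 'hdqg'
j=7: skip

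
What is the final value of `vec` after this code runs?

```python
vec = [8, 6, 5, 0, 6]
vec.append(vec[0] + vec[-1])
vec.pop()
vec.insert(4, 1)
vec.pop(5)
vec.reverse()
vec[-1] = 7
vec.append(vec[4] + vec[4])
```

[1, 0, 5, 6, 7, 14]

append vec[0]+vec[-1] = 8+6 = 14 → [8, 6, 5, 0, 6, 14]
pop() removes 14 → [8, 6, 5, 0, 6]
insert 1 at 4 → [8, 6, 5, 0, 1, 6]
pop(5) removes 6 → [8, 6, 5, 0, 1]
reverse → [1, 0, 5, 6, 8]
vec[-1] = 7 → [1, 0, 5, 6, 7]
append vec[4]+vec[4] = 7+7 = 14 → [1, 0, 5, 6, 7, 14]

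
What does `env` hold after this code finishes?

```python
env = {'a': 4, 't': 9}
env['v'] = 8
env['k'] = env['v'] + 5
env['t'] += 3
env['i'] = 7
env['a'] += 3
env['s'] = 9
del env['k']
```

{'a': 7, 't': 12, 'v': 8, 'i': 7, 's': 9}

env['v'] = 8 → {'a': 4, 't': 9, 'v': 8}
env['k'] = env['v']+5 = 13 → {'a': 4, 't': 9, 'v': 8, 'k': 13}
env['t'] = 9+3 = 12 → {'a': 4, 't': 12, 'v': 8, 'k': 13}
env['i'] = 7 → {'a': 4, 't': 12, 'v': 8, 'k': 13, 'i': 7}
env['a'] = 4+3 = 7 → {'a': 7, 't': 12, 'v': 8, 'k': 13, 'i': 7}
env['s'] = 9 → {'a': 7, 't': 12, 'v': 8, 'k': 13, 'i': 7, 's': 9}
del 'k' → {'a': 7, 't': 12, 'v': 8, 'i': 7, 's': 9}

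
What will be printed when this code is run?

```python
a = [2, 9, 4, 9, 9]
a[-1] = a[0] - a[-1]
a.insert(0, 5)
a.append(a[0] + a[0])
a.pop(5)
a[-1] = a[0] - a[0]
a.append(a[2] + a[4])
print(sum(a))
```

47

a[-1] = a[0]-a[-1] = 2-9 = -7 → [2, 9, 4, 9, -7]
insert 5 at 0 → [5, 2, 9, 4, 9, -7]
append a[0]+a[0] = 5+5 = 10 → [5, 2, 9, 4, 9, -7, 10]
pop(5) removes -7 → [5, 2, 9, 4, 9, 10]
a[-1] = a[0]-a[0] = 5-5 = 0 → [5, 2, 9, 4, 9, 0]
append a[2]+a[4] = 9+9 = 18 → [5, 2, 9, 4, 9, 0, 18]
sum = 47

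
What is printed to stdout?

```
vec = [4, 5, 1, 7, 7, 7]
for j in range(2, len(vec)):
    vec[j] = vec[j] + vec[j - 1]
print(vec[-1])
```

j=2: vec[2] = 1+5 = 6 → [4, 5, 6, 7, 7, 7]
j=3: vec[3] = 7+6 = 13 → [4, 5, 6, 13, 7, 7]
j=4: vec[4] = 7+13 = 20 → [4, 5, 6, 13, 20, 7]
j=5: vec[5] = 7+20 = 27 → [4, 5, 6, 13, 20, 27]

27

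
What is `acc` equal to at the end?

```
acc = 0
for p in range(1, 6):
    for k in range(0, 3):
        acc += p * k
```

45

p=1,k=0: acc = 0+0 = 0
p=1,k=1: acc = 0+1 = 1
p=1,k=2: acc = 1+2 = 3
p=2,k=0: acc = 3+0 = 3
p=2,k=1: acc = 3+2 = 5
p=2,k=2: acc = 5+4 = 9
p=3,k=0: acc = 9+0 = 9
p=3,k=1: acc = 9+3 = 12
p=3,k=2: acc = 12+6 = 18
p=4,k=0: acc = 18+0 = 18
p=4,k=1: acc = 18+4 = 22
p=4,k=2: acc = 22+8 = 30
p=5,k=0: acc = 30+0 = 30
p=5,k=1: acc = 30+5 = 35
p=5,k=2: acc = 35+10 = 45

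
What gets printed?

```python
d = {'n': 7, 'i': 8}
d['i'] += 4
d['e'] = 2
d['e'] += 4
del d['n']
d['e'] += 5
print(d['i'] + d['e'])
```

23

d['i'] = 8+4 = 12 → {'n': 7, 'i': 12}
d['e'] = 2 → {'n': 7, 'i': 12, 'e': 2}
d['e'] = 2+4 = 6 → {'n': 7, 'i': 12, 'e': 6}
del 'n' → {'i': 12, 'e': 6}
d['e'] = 6+5 = 11 → {'i': 12, 'e': 11}
d['i']+d['e'] = 12+11 = 23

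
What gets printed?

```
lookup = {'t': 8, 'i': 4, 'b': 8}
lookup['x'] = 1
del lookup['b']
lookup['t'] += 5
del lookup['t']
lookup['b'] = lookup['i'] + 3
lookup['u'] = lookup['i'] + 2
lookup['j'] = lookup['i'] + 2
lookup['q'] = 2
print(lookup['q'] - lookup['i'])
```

lookup['x'] = 1 → {'t': 8, 'i': 4, 'b': 8, 'x': 1}
del 'b' → {'t': 8, 'i': 4, 'x': 1}
lookup['t'] = 8+5 = 13 → {'t': 13, 'i': 4, 'x': 1}
del 't' → {'i': 4, 'x': 1}
lookup['b'] = lookup['i']+3 = 7 → {'i': 4, 'x': 1, 'b': 7}
lookup['u'] = lookup['i']+2 = 6 → {'i': 4, 'x': 1, 'b': 7, 'u': 6}
lookup['j'] = lookup['i']+2 = 6 → {'i': 4, 'x': 1, 'b': 7, 'u': 6, 'j': 6}
lookup['q'] = 2 → {'i': 4, 'x': 1, 'b': 7, 'u': 6, 'j': 6, 'q': 2}
lookup['q']-lookup['i'] = 2-4 = -2

-2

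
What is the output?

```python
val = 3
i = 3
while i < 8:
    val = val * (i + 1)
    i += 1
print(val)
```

i=3: val = 3*4 = 12
i=4: val = 12*5 = 60
i=5: val = 60*6 = 360
i=6: val = 360*7 = 2520
i=7: val = 2520*8 = 20160

20160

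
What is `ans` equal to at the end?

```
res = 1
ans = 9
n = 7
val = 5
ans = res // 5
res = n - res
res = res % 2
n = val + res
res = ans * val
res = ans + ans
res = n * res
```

0

ans = 1//5 = 0
res = 7-1 = 6
res = 6%2 = 0
n = 5+0 = 5
res = 0*5 = 0
res = 0+0 = 0
res = 5*0 = 0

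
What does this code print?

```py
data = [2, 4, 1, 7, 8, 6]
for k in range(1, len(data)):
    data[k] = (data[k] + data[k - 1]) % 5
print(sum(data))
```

k=1: data[1] = (4+2)%5 = 1 → [2, 1, 1, 7, 8, 6]
k=2: data[2] = (1+1)%5 = 2 → [2, 1, 2, 7, 8, 6]
k=3: data[3] = (7+2)%5 = 4 → [2, 1, 2, 4, 8, 6]
k=4: data[4] = (8+4)%5 = 2 → [2, 1, 2, 4, 2, 6]
k=5: data[5] = (6+2)%5 = 3 → [2, 1, 2, 4, 2, 3]
sum = 14

14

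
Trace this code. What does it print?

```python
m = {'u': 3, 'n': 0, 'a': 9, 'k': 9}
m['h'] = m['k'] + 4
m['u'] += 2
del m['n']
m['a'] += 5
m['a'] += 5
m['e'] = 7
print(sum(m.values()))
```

m['h'] = m['k']+4 = 13 → {'u': 3, 'n': 0, 'a': 9, 'k': 9, 'h': 13}
m['u'] = 3+2 = 5 → {'u': 5, 'n': 0, 'a': 9, 'k': 9, 'h': 13}
del 'n' → {'u': 5, 'a': 9, 'k': 9, 'h': 13}
m['a'] = 9+5 = 14 → {'u': 5, 'a': 14, 'k': 9, 'h': 13}
m['a'] = 14+5 = 19 → {'u': 5, 'a': 19, 'k': 9, 'h': 13}
m['e'] = 7 → {'u': 5, 'a': 19, 'k': 9, 'h': 13, 'e': 7}
sum of values = 53

53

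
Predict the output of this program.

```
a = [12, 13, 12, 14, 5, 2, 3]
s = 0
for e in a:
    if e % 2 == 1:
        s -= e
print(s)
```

-21

e=12: not odd
e=13: odd, s = 0-13 = -13
e=12: not odd
e=14: not odd
e=5: odd, s = (-13)-5 = -18
e=2: not odd
e=3: odd, s = (-18)-3 = -21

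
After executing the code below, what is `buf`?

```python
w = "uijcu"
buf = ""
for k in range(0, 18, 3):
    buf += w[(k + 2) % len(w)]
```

'juciuj'

k=0: add w[2]='j' → 'j'
k=3: add w[0]='u' → 'ju'
k=6: add w[3]='c' → 'juc'
k=9: add w[1]='i' → 'juci'
k=12: add w[4]='u' → 'juciu'
k=15: add w[2]='j' → 'juciuj'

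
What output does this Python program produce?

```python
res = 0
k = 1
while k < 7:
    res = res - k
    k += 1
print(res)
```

k=1: res = 0-1 = -1
k=2: res = (-1)-2 = -3
k=3: res = (-3)-3 = -6
k=4: res = (-6)-4 = -10
k=5: res = (-10)-5 = -15
k=6: res = (-15)-6 = -21

-21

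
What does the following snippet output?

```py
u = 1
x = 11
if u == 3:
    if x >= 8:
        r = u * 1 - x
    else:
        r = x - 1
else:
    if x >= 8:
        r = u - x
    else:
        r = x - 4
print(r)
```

-10

u=1, x=11
u == 3 is False; x >= 8 is True
→ r = u - x = -10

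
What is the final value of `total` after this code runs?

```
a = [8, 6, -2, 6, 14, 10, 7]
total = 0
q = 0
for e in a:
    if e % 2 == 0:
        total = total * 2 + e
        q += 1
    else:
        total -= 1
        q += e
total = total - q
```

384

e=8: even, total = 0*2+8 = 8; q=1
e=6: even, total = 8*2+6 = 22; q=2
e=-2: even, total = 22*2+(-2) = 42; q=3
e=6: even, total = 42*2+6 = 90; q=4
e=14: even, total = 90*2+14 = 194; q=5
e=10: even, total = 194*2+10 = 398; q=6
e=7: not even, total = 398-1 = 397; q=13
total-q = 397-13 = 384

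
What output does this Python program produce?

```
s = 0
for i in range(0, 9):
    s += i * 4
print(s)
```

144

i=0: s = 0+0*4 = 0
i=1: s = 0+1*4 = 4
i=2: s = 4+2*4 = 12
i=3: s = 12+3*4 = 24
i=4: s = 24+4*4 = 40
i=5: s = 40+5*4 = 60
i=6: s = 60+6*4 = 84
i=7: s = 84+7*4 = 112
i=8: s = 112+8*4 = 144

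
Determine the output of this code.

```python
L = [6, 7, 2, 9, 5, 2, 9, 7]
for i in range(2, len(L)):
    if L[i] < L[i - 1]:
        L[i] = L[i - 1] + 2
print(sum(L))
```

87

i=2: 2<7, L[2] = 7+2 = 9 → [6, 7, 9, 9, 5, 2, 9, 7]
i=3: 9>=9, unchanged → [6, 7, 9, 9, 5, 2, 9, 7]
i=4: 5<9, L[4] = 9+2 = 11 → [6, 7, 9, 9, 11, 2, 9, 7]
i=5: 2<11, L[5] = 11+2 = 13 → [6, 7, 9, 9, 11, 13, 9, 7]
i=6: 9<13, L[6] = 13+2 = 15 → [6, 7, 9, 9, 11, 13, 15, 7]
i=7: 7<15, L[7] = 15+2 = 17 → [6, 7, 9, 9, 11, 13, 15, 17]
sum = 87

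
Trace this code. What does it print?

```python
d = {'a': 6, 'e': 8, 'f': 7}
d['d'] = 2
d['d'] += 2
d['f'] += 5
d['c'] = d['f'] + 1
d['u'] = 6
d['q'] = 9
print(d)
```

{'a': 6, 'e': 8, 'f': 12, 'd': 4, 'c': 13, 'u': 6, 'q': 9}

d['d'] = 2 → {'a': 6, 'e': 8, 'f': 7, 'd': 2}
d['d'] = 2+2 = 4 → {'a': 6, 'e': 8, 'f': 7, 'd': 4}
d['f'] = 7+5 = 12 → {'a': 6, 'e': 8, 'f': 12, 'd': 4}
d['c'] = d['f']+1 = 13 → {'a': 6, 'e': 8, 'f': 12, 'd': 4, 'c': 13}
d['u'] = 6 → {'a': 6, 'e': 8, 'f': 12, 'd': 4, 'c': 13, 'u': 6}
d['q'] = 9 → {'a': 6, 'e': 8, 'f': 12, 'd': 4, 'c': 13, 'u': 6, 'q': 9}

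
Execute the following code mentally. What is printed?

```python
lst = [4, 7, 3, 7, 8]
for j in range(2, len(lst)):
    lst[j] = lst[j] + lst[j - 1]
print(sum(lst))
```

j=2: lst[2] = 3+7 = 10 → [4, 7, 10, 7, 8]
j=3: lst[3] = 7+10 = 17 → [4, 7, 10, 17, 8]
j=4: lst[4] = 8+17 = 25 → [4, 7, 10, 17, 25]
sum = 63

63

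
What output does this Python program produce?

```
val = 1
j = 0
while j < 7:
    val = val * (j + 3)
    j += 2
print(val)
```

945

j=0: val = 1*3 = 3
j=2: val = 3*5 = 15
j=4: val = 15*7 = 105
j=6: val = 105*9 = 945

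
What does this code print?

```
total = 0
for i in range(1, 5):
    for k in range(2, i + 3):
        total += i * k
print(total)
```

145

i=1,k=2: total = 0+2 = 2
i=1,k=3: total = 2+3 = 5
i=2,k=2: total = 5+4 = 9
i=2,k=3: total = 9+6 = 15
i=2,k=4: total = 15+8 = 23
i=3,k=2: total = 23+6 = 29
i=3,k=3: total = 29+9 = 38
i=3,k=4: total = 38+12 = 50
i=3,k=5: total = 50+15 = 65
i=4,k=2: total = 65+8 = 73
i=4,k=3: total = 73+12 = 85
i=4,k=4: total = 85+16 = 101
i=4,k=5: total = 101+20 = 121
i=4,k=6: total = 121+24 = 145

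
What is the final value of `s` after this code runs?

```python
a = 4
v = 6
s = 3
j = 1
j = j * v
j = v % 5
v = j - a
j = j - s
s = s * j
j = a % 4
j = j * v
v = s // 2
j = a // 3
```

-6

j = 1*6 = 6
j = 6%5 = 1
v = 1-4 = -3
j = 1-3 = -2
s = 3*(-2) = -6
j = 4%4 = 0
j = 0*(-3) = 0
v = (-6)//2 = -3
j = 4//3 = 1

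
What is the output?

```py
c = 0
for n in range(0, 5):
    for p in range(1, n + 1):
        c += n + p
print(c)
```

50

n=1,p=1: c = 0+2 = 2
n=2,p=1: c = 2+3 = 5
n=2,p=2: c = 5+4 = 9
n=3,p=1: c = 9+4 = 13
n=3,p=2: c = 13+5 = 18
n=3,p=3: c = 18+6 = 24
n=4,p=1: c = 24+5 = 29
n=4,p=2: c = 29+6 = 35
n=4,p=3: c = 35+7 = 42
n=4,p=4: c = 42+8 = 50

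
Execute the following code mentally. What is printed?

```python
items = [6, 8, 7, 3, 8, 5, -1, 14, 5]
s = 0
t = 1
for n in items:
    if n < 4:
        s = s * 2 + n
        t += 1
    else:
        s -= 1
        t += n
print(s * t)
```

n=6: not <4, s = 0-1 = -1; t=7
n=8: not <4, s = (-1)-1 = -2; t=15
n=7: not <4, s = (-2)-1 = -3; t=22
n=3: <4, s = (-3)*2+3 = -3; t=23
n=8: not <4, s = (-3)-1 = -4; t=31
n=5: not <4, s = (-4)-1 = -5; t=36
n=-1: <4, s = (-5)*2+(-1) = -11; t=37
n=14: not <4, s = (-11)-1 = -12; t=51
n=5: not <4, s = (-12)-1 = -13; t=56
s*t = (-13)*56 = -728

-728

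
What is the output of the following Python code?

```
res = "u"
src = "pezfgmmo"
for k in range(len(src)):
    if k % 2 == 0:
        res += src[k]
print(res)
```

upzgm

k=0: add 'p' → 'up'
k=1: skip
k=2: add 'z' → 'upz'
k=3: skip
k=4: add 'g' → 'upzg'
k=5: skip
k=6: add 'm' → 'upzgm'
k=7: skip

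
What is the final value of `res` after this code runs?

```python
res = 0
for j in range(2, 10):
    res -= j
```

j=2: res = 0-2 = -2
j=3: res = (-2)-3 = -5
j=4: res = (-5)-4 = -9
j=5: res = (-9)-5 = -14
j=6: res = (-14)-6 = -20
j=7: res = (-20)-7 = -27
j=8: res = (-27)-8 = -35
j=9: res = (-35)-9 = -44

-44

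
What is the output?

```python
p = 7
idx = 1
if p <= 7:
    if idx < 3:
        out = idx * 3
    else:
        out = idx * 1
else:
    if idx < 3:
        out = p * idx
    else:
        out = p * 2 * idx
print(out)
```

3

p=7, idx=1
p <= 7 is True; idx < 3 is True
→ out = idx * 3 = 3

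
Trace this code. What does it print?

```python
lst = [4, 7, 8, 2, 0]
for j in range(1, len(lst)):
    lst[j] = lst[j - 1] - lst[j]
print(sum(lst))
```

j=1: lst[1] = 4-7 = -3 → [4, -3, 8, 2, 0]
j=2: lst[2] = (-3)-8 = -11 → [4, -3, -11, 2, 0]
j=3: lst[3] = (-11)-2 = -13 → [4, -3, -11, -13, 0]
j=4: lst[4] = (-13)-0 = -13 → [4, -3, -11, -13, -13]
sum = -36

-36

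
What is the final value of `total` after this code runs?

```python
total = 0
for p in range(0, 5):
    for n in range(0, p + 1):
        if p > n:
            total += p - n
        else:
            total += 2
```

p=0,n=0: not 0>0, total = 0+2 = 2
p=1,n=0: 1>0, total = 2+1 = 3
p=1,n=1: not 1>1, total = 3+2 = 5
p=2,n=0: 2>0, total = 5+2 = 7
p=2,n=1: 2>1, total = 7+1 = 8
p=2,n=2: not 2>2, total = 8+2 = 10
p=3,n=0: 3>0, total = 10+3 = 13
p=3,n=1: 3>1, total = 13+2 = 15
p=3,n=2: 3>2, total = 15+1 = 16
p=3,n=3: not 3>3, total = 16+2 = 18
p=4,n=0: 4>0, total = 18+4 = 22
p=4,n=1: 4>1, total = 22+3 = 25
p=4,n=2: 4>2, total = 25+2 = 27
p=4,n=3: 4>3, total = 27+1 = 28
p=4,n=4: not 4>4, total = 28+2 = 30

30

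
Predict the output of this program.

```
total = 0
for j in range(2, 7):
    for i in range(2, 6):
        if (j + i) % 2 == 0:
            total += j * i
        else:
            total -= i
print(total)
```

100

j=2,i=2: even sum, total = 0+4 = 4
j=2,i=3: odd sum, total = 4-3 = 1
j=2,i=4: even sum, total = 1+8 = 9
j=2,i=5: odd sum, total = 9-5 = 4
j=3,i=2: odd sum, total = 4-2 = 2
j=3,i=3: even sum, total = 2+9 = 11
j=3,i=4: odd sum, total = 11-4 = 7
j=3,i=5: even sum, total = 7+15 = 22
j=4,i=2: even sum, total = 22+8 = 30
j=4,i=3: odd sum, total = 30-3 = 27
j=4,i=4: even sum, total = 27+16 = 43
j=4,i=5: odd sum, total = 43-5 = 38
j=5,i=2: odd sum, total = 38-2 = 36
j=5,i=3: even sum, total = 36+15 = 51
j=5,i=4: odd sum, total = 51-4 = 47
j=5,i=5: even sum, total = 47+25 = 72
j=6,i=2: even sum, total = 72+12 = 84
j=6,i=3: odd sum, total = 84-3 = 81
j=6,i=4: even sum, total = 81+24 = 105
j=6,i=5: odd sum, total = 105-5 = 100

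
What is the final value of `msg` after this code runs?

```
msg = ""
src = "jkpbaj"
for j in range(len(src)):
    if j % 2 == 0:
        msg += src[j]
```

j=0: add 'j' → 'j'
j=1: skip
j=2: add 'p' → 'jp'
j=3: skip
j=4: add 'a' → 'jpa'
j=5: skip

'jpa'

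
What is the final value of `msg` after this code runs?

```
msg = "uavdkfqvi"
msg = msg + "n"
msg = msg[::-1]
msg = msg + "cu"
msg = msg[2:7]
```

'vqfkd'

+ 'n' → 'uavdkfqvin'
reverse → 'nivqfkdvau'
+ 'cu' → 'nivqfkdvaucu'
slice [2:7] → 'vqfkd'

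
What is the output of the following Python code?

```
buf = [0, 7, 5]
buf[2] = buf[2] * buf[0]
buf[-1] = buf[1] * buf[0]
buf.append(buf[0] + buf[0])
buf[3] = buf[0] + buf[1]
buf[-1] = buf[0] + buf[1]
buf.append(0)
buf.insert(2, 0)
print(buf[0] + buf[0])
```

buf[2] = buf[2]*buf[0] = 5*0 = 0 → [0, 7, 0]
buf[-1] = buf[1]*buf[0] = 7*0 = 0 → [0, 7, 0]
append buf[0]+buf[0] = 0+0 = 0 → [0, 7, 0, 0]
buf[3] = buf[0]+buf[1] = 0+7 = 7 → [0, 7, 0, 7]
buf[-1] = buf[0]+buf[1] = 0+7 = 7 → [0, 7, 0, 7]
append 0 → [0, 7, 0, 7, 0]
insert 0 at 2 → [0, 7, 0, 0, 7, 0]
buf[0]+buf[0] = 0+0 = 0

0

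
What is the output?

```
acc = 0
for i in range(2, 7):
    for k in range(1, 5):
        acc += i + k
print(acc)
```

i=2,k=1: acc = 0+3 = 3
i=2,k=2: acc = 3+4 = 7
i=2,k=3: acc = 7+5 = 12
i=2,k=4: acc = 12+6 = 18
i=3,k=1: acc = 18+4 = 22
i=3,k=2: acc = 22+5 = 27
i=3,k=3: acc = 27+6 = 33
i=3,k=4: acc = 33+7 = 40
i=4,k=1: acc = 40+5 = 45
i=4,k=2: acc = 45+6 = 51
i=4,k=3: acc = 51+7 = 58
i=4,k=4: acc = 58+8 = 66
i=5,k=1: acc = 66+6 = 72
i=5,k=2: acc = 72+7 = 79
i=5,k=3: acc = 79+8 = 87
i=5,k=4: acc = 87+9 = 96
i=6,k=1: acc = 96+7 = 103
i=6,k=2: acc = 103+8 = 111
i=6,k=3: acc = 111+9 = 120
i=6,k=4: acc = 120+10 = 130

130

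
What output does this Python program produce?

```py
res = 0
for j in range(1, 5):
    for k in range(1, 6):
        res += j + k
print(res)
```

j=1,k=1: res = 0+2 = 2
j=1,k=2: res = 2+3 = 5
j=1,k=3: res = 5+4 = 9
j=1,k=4: res = 9+5 = 14
j=1,k=5: res = 14+6 = 20
j=2,k=1: res = 20+3 = 23
j=2,k=2: res = 23+4 = 27
j=2,k=3: res = 27+5 = 32
j=2,k=4: res = 32+6 = 38
j=2,k=5: res = 38+7 = 45
j=3,k=1: res = 45+4 = 49
j=3,k=2: res = 49+5 = 54
j=3,k=3: res = 54+6 = 60
j=3,k=4: res = 60+7 = 67
j=3,k=5: res = 67+8 = 75
j=4,k=1: res = 75+5 = 80
j=4,k=2: res = 80+6 = 86
j=4,k=3: res = 86+7 = 93
j=4,k=4: res = 93+8 = 101
j=4,k=5: res = 101+9 = 110

110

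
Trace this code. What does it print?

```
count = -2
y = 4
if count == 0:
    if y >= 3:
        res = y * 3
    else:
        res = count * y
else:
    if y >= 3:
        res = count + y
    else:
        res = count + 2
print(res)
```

2

count=-2, y=4
count == 0 is False; y >= 3 is True
→ res = count + y = 2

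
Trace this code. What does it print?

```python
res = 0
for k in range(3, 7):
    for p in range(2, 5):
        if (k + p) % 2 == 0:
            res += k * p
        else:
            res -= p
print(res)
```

66

k=3,p=2: odd sum, res = 0-2 = -2
k=3,p=3: even sum, res = (-2)+9 = 7
k=3,p=4: odd sum, res = 7-4 = 3
k=4,p=2: even sum, res = 3+8 = 11
k=4,p=3: odd sum, res = 11-3 = 8
k=4,p=4: even sum, res = 8+16 = 24
k=5,p=2: odd sum, res = 24-2 = 22
k=5,p=3: even sum, res = 22+15 = 37
k=5,p=4: odd sum, res = 37-4 = 33
k=6,p=2: even sum, res = 33+12 = 45
k=6,p=3: odd sum, res = 45-3 = 42
k=6,p=4: even sum, res = 42+24 = 66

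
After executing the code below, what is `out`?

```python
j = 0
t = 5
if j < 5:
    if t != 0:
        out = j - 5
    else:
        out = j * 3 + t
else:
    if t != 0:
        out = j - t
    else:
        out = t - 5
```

-5

j=0, t=5
j < 5 is True; t != 0 is True
→ out = j - 5 = -5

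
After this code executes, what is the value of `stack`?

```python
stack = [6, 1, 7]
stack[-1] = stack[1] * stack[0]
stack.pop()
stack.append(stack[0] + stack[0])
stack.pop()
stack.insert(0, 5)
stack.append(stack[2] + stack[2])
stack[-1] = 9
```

[5, 6, 1, 9]

stack[-1] = stack[1]*stack[0] = 1*6 = 6 → [6, 1, 6]
pop() removes 6 → [6, 1]
append stack[0]+stack[0] = 6+6 = 12 → [6, 1, 12]
pop() removes 12 → [6, 1]
insert 5 at 0 → [5, 6, 1]
append stack[2]+stack[2] = 1+1 = 2 → [5, 6, 1, 2]
stack[-1] = 9 → [5, 6, 1, 9]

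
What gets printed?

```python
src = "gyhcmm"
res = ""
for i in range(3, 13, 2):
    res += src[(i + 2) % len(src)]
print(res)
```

mycmy

i=3: add src[5]='m' → 'm'
i=5: add src[1]='y' → 'my'
i=7: add src[3]='c' → 'myc'
i=9: add src[5]='m' → 'mycm'
i=11: add src[1]='y' → 'mycmy'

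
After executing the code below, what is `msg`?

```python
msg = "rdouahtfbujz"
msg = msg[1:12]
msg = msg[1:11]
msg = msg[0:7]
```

'ouahtfb'

slice [1:12] → 'douahtfbujz'
slice [1:11] → 'ouahtfbujz'
slice [0:7] → 'ouahtfb'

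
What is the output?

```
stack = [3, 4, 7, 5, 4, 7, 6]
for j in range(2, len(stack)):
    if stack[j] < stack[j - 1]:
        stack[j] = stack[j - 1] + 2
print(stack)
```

[3, 4, 7, 9, 11, 13, 15]

j=2: 7>=4, unchanged → [3, 4, 7, 5, 4, 7, 6]
j=3: 5<7, stack[3] = 7+2 = 9 → [3, 4, 7, 9, 4, 7, 6]
j=4: 4<9, stack[4] = 9+2 = 11 → [3, 4, 7, 9, 11, 7, 6]
j=5: 7<11, stack[5] = 11+2 = 13 → [3, 4, 7, 9, 11, 13, 6]
j=6: 6<13, stack[6] = 13+2 = 15 → [3, 4, 7, 9, 11, 13, 15]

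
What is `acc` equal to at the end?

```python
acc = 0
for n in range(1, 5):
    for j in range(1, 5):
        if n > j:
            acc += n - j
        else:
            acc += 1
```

n=1,j=1: not 1>1, acc = 0+1 = 1
n=1,j=2: not 1>2, acc = 1+1 = 2
n=1,j=3: not 1>3, acc = 2+1 = 3
n=1,j=4: not 1>4, acc = 3+1 = 4
n=2,j=1: 2>1, acc = 4+1 = 5
n=2,j=2: not 2>2, acc = 5+1 = 6
n=2,j=3: not 2>3, acc = 6+1 = 7
n=2,j=4: not 2>4, acc = 7+1 = 8
n=3,j=1: 3>1, acc = 8+2 = 10
n=3,j=2: 3>2, acc = 10+1 = 11
n=3,j=3: not 3>3, acc = 11+1 = 12
n=3,j=4: not 3>4, acc = 12+1 = 13
n=4,j=1: 4>1, acc = 13+3 = 16
n=4,j=2: 4>2, acc = 16+2 = 18
n=4,j=3: 4>3, acc = 18+1 = 19
n=4,j=4: not 4>4, acc = 19+1 = 20

20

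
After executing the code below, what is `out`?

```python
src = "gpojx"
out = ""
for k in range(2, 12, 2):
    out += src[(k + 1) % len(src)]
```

'jgoxp'

k=2: add src[3]='j' → 'j'
k=4: add src[0]='g' → 'jg'
k=6: add src[2]='o' → 'jgo'
k=8: add src[4]='x' → 'jgox'
k=10: add src[1]='p' → 'jgoxp'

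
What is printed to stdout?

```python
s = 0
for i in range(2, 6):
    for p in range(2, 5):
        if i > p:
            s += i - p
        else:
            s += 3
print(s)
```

i=2,p=2: not 2>2, s = 0+3 = 3
i=2,p=3: not 2>3, s = 3+3 = 6
i=2,p=4: not 2>4, s = 6+3 = 9
i=3,p=2: 3>2, s = 9+1 = 10
i=3,p=3: not 3>3, s = 10+3 = 13
i=3,p=4: not 3>4, s = 13+3 = 16
i=4,p=2: 4>2, s = 16+2 = 18
i=4,p=3: 4>3, s = 18+1 = 19
i=4,p=4: not 4>4, s = 19+3 = 22
i=5,p=2: 5>2, s = 22+3 = 25
i=5,p=3: 5>3, s = 25+2 = 27
i=5,p=4: 5>4, s = 27+1 = 28

28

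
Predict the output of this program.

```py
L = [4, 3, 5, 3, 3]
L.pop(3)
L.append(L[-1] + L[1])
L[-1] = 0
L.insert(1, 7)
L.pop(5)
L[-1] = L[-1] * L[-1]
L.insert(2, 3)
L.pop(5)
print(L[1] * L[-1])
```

pop(3) removes 3 → [4, 3, 5, 3]
append L[-1]+L[1] = 3+3 = 6 → [4, 3, 5, 3, 6]
L[-1] = 0 → [4, 3, 5, 3, 0]
insert 7 at 1 → [4, 7, 3, 5, 3, 0]
pop(5) removes 0 → [4, 7, 3, 5, 3]
L[-1] = L[-1]*L[-1] = 3*3 = 9 → [4, 7, 3, 5, 9]
insert 3 at 2 → [4, 7, 3, 3, 5, 9]
pop(5) removes 9 → [4, 7, 3, 3, 5]
L[1]*L[-1] = 7*5 = 35

35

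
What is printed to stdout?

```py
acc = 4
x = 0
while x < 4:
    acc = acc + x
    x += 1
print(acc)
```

10

x=0: acc = 4+0 = 4
x=1: acc = 4+1 = 5
x=2: acc = 5+2 = 7
x=3: acc = 7+3 = 10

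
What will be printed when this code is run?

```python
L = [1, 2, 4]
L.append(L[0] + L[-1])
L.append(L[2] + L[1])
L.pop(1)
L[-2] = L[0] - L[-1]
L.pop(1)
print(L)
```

append L[0]+L[-1] = 1+4 = 5 → [1, 2, 4, 5]
append L[2]+L[1] = 4+2 = 6 → [1, 2, 4, 5, 6]
pop(1) removes 2 → [1, 4, 5, 6]
L[-2] = L[0]-L[-1] = 1-6 = -5 → [1, 4, -5, 6]
pop(1) removes 4 → [1, -5, 6]

[1, -5, 6]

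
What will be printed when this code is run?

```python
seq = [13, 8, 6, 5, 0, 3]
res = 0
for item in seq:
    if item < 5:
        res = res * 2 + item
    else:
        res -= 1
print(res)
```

-13

item=13: not <5, res = 0-1 = -1
item=8: not <5, res = (-1)-1 = -2
item=6: not <5, res = (-2)-1 = -3
item=5: not <5, res = (-3)-1 = -4
item=0: <5, res = (-4)*2+0 = -8
item=3: <5, res = (-8)*2+3 = -13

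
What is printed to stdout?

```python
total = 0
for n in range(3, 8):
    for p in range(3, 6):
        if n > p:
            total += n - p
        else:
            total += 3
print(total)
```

37

n=3,p=3: not 3>3, total = 0+3 = 3
n=3,p=4: not 3>4, total = 3+3 = 6
n=3,p=5: not 3>5, total = 6+3 = 9
n=4,p=3: 4>3, total = 9+1 = 10
n=4,p=4: not 4>4, total = 10+3 = 13
n=4,p=5: not 4>5, total = 13+3 = 16
n=5,p=3: 5>3, total = 16+2 = 18
n=5,p=4: 5>4, total = 18+1 = 19
n=5,p=5: not 5>5, total = 19+3 = 22
n=6,p=3: 6>3, total = 22+3 = 25
n=6,p=4: 6>4, total = 25+2 = 27
n=6,p=5: 6>5, total = 27+1 = 28
n=7,p=3: 7>3, total = 28+4 = 32
n=7,p=4: 7>4, total = 32+3 = 35
n=7,p=5: 7>5, total = 35+2 = 37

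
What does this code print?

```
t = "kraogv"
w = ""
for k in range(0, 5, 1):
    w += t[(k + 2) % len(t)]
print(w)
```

aogvk

k=0: add t[2]='a' → 'a'
k=1: add t[3]='o' → 'ao'
k=2: add t[4]='g' → 'aog'
k=3: add t[5]='v' → 'aogv'
k=4: add t[0]='k' → 'aogvk'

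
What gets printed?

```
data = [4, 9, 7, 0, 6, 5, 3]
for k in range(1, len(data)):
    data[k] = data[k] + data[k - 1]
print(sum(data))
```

k=1: data[1] = 9+4 = 13 → [4, 13, 7, 0, 6, 5, 3]
k=2: data[2] = 7+13 = 20 → [4, 13, 20, 0, 6, 5, 3]
k=3: data[3] = 0+20 = 20 → [4, 13, 20, 20, 6, 5, 3]
k=4: data[4] = 6+20 = 26 → [4, 13, 20, 20, 26, 5, 3]
k=5: data[5] = 5+26 = 31 → [4, 13, 20, 20, 26, 31, 3]
k=6: data[6] = 3+31 = 34 → [4, 13, 20, 20, 26, 31, 34]
sum = 148

148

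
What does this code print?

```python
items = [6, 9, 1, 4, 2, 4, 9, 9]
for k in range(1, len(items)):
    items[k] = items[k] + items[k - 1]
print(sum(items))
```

184

k=1: items[1] = 9+6 = 15 → [6, 15, 1, 4, 2, 4, 9, 9]
k=2: items[2] = 1+15 = 16 → [6, 15, 16, 4, 2, 4, 9, 9]
k=3: items[3] = 4+16 = 20 → [6, 15, 16, 20, 2, 4, 9, 9]
k=4: items[4] = 2+20 = 22 → [6, 15, 16, 20, 22, 4, 9, 9]
k=5: items[5] = 4+22 = 26 → [6, 15, 16, 20, 22, 26, 9, 9]
k=6: items[6] = 9+26 = 35 → [6, 15, 16, 20, 22, 26, 35, 9]
k=7: items[7] = 9+35 = 44 → [6, 15, 16, 20, 22, 26, 35, 44]
sum = 184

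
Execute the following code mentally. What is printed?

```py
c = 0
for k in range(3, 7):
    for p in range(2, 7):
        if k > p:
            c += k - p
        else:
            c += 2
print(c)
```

k=3,p=2: 3>2, c = 0+1 = 1
k=3,p=3: not 3>3, c = 1+2 = 3
k=3,p=4: not 3>4, c = 3+2 = 5
k=3,p=5: not 3>5, c = 5+2 = 7
k=3,p=6: not 3>6, c = 7+2 = 9
k=4,p=2: 4>2, c = 9+2 = 11
k=4,p=3: 4>3, c = 11+1 = 12
k=4,p=4: not 4>4, c = 12+2 = 14
k=4,p=5: not 4>5, c = 14+2 = 16
k=4,p=6: not 4>6, c = 16+2 = 18
k=5,p=2: 5>2, c = 18+3 = 21
k=5,p=3: 5>3, c = 21+2 = 23
k=5,p=4: 5>4, c = 23+1 = 24
k=5,p=5: not 5>5, c = 24+2 = 26
k=5,p=6: not 5>6, c = 26+2 = 28
k=6,p=2: 6>2, c = 28+4 = 32
k=6,p=3: 6>3, c = 32+3 = 35
k=6,p=4: 6>4, c = 35+2 = 37
k=6,p=5: 6>5, c = 37+1 = 38
k=6,p=6: not 6>6, c = 38+2 = 40

40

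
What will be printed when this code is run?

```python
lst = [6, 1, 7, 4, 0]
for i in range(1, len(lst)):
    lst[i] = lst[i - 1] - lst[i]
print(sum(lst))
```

-3

i=1: lst[1] = 6-1 = 5 → [6, 5, 7, 4, 0]
i=2: lst[2] = 5-7 = -2 → [6, 5, -2, 4, 0]
i=3: lst[3] = (-2)-4 = -6 → [6, 5, -2, -6, 0]
i=4: lst[4] = (-6)-0 = -6 → [6, 5, -2, -6, -6]
sum = -3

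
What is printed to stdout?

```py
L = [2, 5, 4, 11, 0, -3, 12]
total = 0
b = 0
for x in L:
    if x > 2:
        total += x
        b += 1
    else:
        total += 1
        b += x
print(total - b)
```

32

x=2: not >2, total = 0+1 = 1; b=2
x=5: >2, total = 1+5 = 6; b=3
x=4: >2, total = 6+4 = 10; b=4
x=11: >2, total = 10+11 = 21; b=5
x=0: not >2, total = 21+1 = 22; b=5
x=-3: not >2, total = 22+1 = 23; b=2
x=12: >2, total = 23+12 = 35; b=3
total-b = 35-3 = 32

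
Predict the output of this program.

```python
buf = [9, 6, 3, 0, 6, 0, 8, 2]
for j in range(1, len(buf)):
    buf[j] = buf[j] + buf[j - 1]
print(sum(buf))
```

j=1: buf[1] = 6+9 = 15 → [9, 15, 3, 0, 6, 0, 8, 2]
j=2: buf[2] = 3+15 = 18 → [9, 15, 18, 0, 6, 0, 8, 2]
j=3: buf[3] = 0+18 = 18 → [9, 15, 18, 18, 6, 0, 8, 2]
j=4: buf[4] = 6+18 = 24 → [9, 15, 18, 18, 24, 0, 8, 2]
j=5: buf[5] = 0+24 = 24 → [9, 15, 18, 18, 24, 24, 8, 2]
j=6: buf[6] = 8+24 = 32 → [9, 15, 18, 18, 24, 24, 32, 2]
j=7: buf[7] = 2+32 = 34 → [9, 15, 18, 18, 24, 24, 32, 34]
sum = 174

174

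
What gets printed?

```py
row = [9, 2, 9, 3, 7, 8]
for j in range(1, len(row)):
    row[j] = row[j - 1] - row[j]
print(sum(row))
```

-23

j=1: row[1] = 9-2 = 7 → [9, 7, 9, 3, 7, 8]
j=2: row[2] = 7-9 = -2 → [9, 7, -2, 3, 7, 8]
j=3: row[3] = (-2)-3 = -5 → [9, 7, -2, -5, 7, 8]
j=4: row[4] = (-5)-7 = -12 → [9, 7, -2, -5, -12, 8]
j=5: row[5] = (-12)-8 = -20 → [9, 7, -2, -5, -12, -20]
sum = -23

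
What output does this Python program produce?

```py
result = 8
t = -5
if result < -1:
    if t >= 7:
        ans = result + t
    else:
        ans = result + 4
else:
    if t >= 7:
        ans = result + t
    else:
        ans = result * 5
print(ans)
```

result=8, t=-5
result < -1 is False; t >= 7 is False
→ ans = result * 5 = 40

40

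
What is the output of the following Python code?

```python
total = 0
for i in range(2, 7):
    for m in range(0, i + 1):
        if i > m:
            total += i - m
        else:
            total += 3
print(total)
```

i=2,m=0: 2>0, total = 0+2 = 2
i=2,m=1: 2>1, total = 2+1 = 3
i=2,m=2: not 2>2, total = 3+3 = 6
i=3,m=0: 3>0, total = 6+3 = 9
i=3,m=1: 3>1, total = 9+2 = 11
i=3,m=2: 3>2, total = 11+1 = 12
i=3,m=3: not 3>3, total = 12+3 = 15
i=4,m=0: 4>0, total = 15+4 = 19
i=4,m=1: 4>1, total = 19+3 = 22
i=4,m=2: 4>2, total = 22+2 = 24
i=4,m=3: 4>3, total = 24+1 = 25
i=4,m=4: not 4>4, total = 25+3 = 28
i=5,m=0: 5>0, total = 28+5 = 33
i=5,m=1: 5>1, total = 33+4 = 37
i=5,m=2: 5>2, total = 37+3 = 40
i=5,m=3: 5>3, total = 40+2 = 42
i=5,m=4: 5>4, total = 42+1 = 43
i=5,m=5: not 5>5, total = 43+3 = 46
i=6,m=0: 6>0, total = 46+6 = 52
i=6,m=1: 6>1, total = 52+5 = 57
i=6,m=2: 6>2, total = 57+4 = 61
i=6,m=3: 6>3, total = 61+3 = 64
i=6,m=4: 6>4, total = 64+2 = 66
i=6,m=5: 6>5, total = 66+1 = 67
i=6,m=6: not 6>6, total = 67+3 = 70

70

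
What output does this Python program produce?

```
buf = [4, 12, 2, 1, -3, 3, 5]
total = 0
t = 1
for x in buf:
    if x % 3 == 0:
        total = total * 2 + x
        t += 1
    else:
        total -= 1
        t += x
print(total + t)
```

44

x=4: not %3==0, total = 0-1 = -1; t=5
x=12: %3==0, total = (-1)*2+12 = 10; t=6
x=2: not %3==0, total = 10-1 = 9; t=8
x=1: not %3==0, total = 9-1 = 8; t=9
x=-3: %3==0, total = 8*2+(-3) = 13; t=10
x=3: %3==0, total = 13*2+3 = 29; t=11
x=5: not %3==0, total = 29-1 = 28; t=16
total+t = 28+16 = 44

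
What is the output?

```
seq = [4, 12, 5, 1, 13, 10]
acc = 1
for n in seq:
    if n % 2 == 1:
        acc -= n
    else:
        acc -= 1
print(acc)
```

n=4: not odd, acc = 1-1 = 0
n=12: not odd, acc = 0-1 = -1
n=5: odd, acc = (-1)-5 = -6
n=1: odd, acc = (-6)-1 = -7
n=13: odd, acc = (-7)-13 = -20
n=10: not odd, acc = (-20)-1 = -21

-21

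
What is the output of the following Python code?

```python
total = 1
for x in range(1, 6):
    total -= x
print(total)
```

x=1: total = 1-1 = 0
x=2: total = 0-2 = -2
x=3: total = (-2)-3 = -5
x=4: total = (-5)-4 = -9
x=5: total = (-9)-5 = -14

-14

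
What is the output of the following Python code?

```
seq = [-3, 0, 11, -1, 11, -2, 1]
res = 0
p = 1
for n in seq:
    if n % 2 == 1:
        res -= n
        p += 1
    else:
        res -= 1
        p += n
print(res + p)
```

n=-3: odd, res = 0-(-3) = 3; p=2
n=0: not odd, res = 3-1 = 2; p=2
n=11: odd, res = 2-11 = -9; p=3
n=-1: odd, res = (-9)-(-1) = -8; p=4
n=11: odd, res = (-8)-11 = -19; p=5
n=-2: not odd, res = (-19)-1 = -20; p=3
n=1: odd, res = (-20)-1 = -21; p=4
res+p = (-21)+4 = -17

-17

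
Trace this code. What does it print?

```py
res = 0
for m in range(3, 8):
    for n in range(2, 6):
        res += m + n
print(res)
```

m=3,n=2: res = 0+5 = 5
m=3,n=3: res = 5+6 = 11
m=3,n=4: res = 11+7 = 18
m=3,n=5: res = 18+8 = 26
m=4,n=2: res = 26+6 = 32
m=4,n=3: res = 32+7 = 39
m=4,n=4: res = 39+8 = 47
m=4,n=5: res = 47+9 = 56
m=5,n=2: res = 56+7 = 63
m=5,n=3: res = 63+8 = 71
m=5,n=4: res = 71+9 = 80
m=5,n=5: res = 80+10 = 90
m=6,n=2: res = 90+8 = 98
m=6,n=3: res = 98+9 = 107
m=6,n=4: res = 107+10 = 117
m=6,n=5: res = 117+11 = 128
m=7,n=2: res = 128+9 = 137
m=7,n=3: res = 137+10 = 147
m=7,n=4: res = 147+11 = 158
m=7,n=5: res = 158+12 = 170

170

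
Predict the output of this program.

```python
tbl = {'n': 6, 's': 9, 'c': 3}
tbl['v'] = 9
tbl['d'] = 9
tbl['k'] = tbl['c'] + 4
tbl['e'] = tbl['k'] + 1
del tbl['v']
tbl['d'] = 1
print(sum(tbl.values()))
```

tbl['v'] = 9 → {'n': 6, 's': 9, 'c': 3, 'v': 9}
tbl['d'] = 9 → {'n': 6, 's': 9, 'c': 3, 'v': 9, 'd': 9}
tbl['k'] = tbl['c']+4 = 7 → {'n': 6, 's': 9, 'c': 3, 'v': 9, 'd': 9, 'k': 7}
tbl['e'] = tbl['k']+1 = 8 → {'n': 6, 's': 9, 'c': 3, 'v': 9, 'd': 9, 'k': 7, 'e': 8}
del 'v' → {'n': 6, 's': 9, 'c': 3, 'd': 9, 'k': 7, 'e': 8}
tbl['d'] = 1 → {'n': 6, 's': 9, 'c': 3, 'd': 1, 'k': 7, 'e': 8}
sum of values = 34

34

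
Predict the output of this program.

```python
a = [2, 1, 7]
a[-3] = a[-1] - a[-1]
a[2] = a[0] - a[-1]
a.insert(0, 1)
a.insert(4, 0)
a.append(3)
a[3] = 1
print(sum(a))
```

6

a[-3] = a[-1]-a[-1] = 7-7 = 0 → [0, 1, 7]
a[2] = a[0]-a[-1] = 0-7 = -7 → [0, 1, -7]
insert 1 at 0 → [1, 0, 1, -7]
insert 0 at 4 → [1, 0, 1, -7, 0]
append 3 → [1, 0, 1, -7, 0, 3]
a[3] = 1 → [1, 0, 1, 1, 0, 3]
sum = 6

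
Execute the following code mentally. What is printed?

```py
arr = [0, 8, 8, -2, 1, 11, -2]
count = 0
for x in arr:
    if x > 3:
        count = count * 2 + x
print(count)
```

x=0: not >3
x=8: >3, count = 0*2+8 = 8
x=8: >3, count = 8*2+8 = 24
x=-2: not >3
x=1: not >3
x=11: >3, count = 24*2+11 = 59
x=-2: not >3

59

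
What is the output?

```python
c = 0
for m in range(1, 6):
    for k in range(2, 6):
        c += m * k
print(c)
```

210

m=1,k=2: c = 0+2 = 2
m=1,k=3: c = 2+3 = 5
m=1,k=4: c = 5+4 = 9
m=1,k=5: c = 9+5 = 14
m=2,k=2: c = 14+4 = 18
m=2,k=3: c = 18+6 = 24
m=2,k=4: c = 24+8 = 32
m=2,k=5: c = 32+10 = 42
m=3,k=2: c = 42+6 = 48
m=3,k=3: c = 48+9 = 57
m=3,k=4: c = 57+12 = 69
m=3,k=5: c = 69+15 = 84
m=4,k=2: c = 84+8 = 92
m=4,k=3: c = 92+12 = 104
m=4,k=4: c = 104+16 = 120
m=4,k=5: c = 120+20 = 140
m=5,k=2: c = 140+10 = 150
m=5,k=3: c = 150+15 = 165
m=5,k=4: c = 165+20 = 185
m=5,k=5: c = 185+25 = 210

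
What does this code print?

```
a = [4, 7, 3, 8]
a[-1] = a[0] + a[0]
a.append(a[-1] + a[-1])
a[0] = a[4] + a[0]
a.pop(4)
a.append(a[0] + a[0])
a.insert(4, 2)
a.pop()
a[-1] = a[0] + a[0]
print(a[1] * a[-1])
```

280

a[-1] = a[0]+a[0] = 4+4 = 8 → [4, 7, 3, 8]
append a[-1]+a[-1] = 8+8 = 16 → [4, 7, 3, 8, 16]
a[0] = a[4]+a[0] = 16+4 = 20 → [20, 7, 3, 8, 16]
pop(4) removes 16 → [20, 7, 3, 8]
append a[0]+a[0] = 20+20 = 40 → [20, 7, 3, 8, 40]
insert 2 at 4 → [20, 7, 3, 8, 2, 40]
pop() removes 40 → [20, 7, 3, 8, 2]
a[-1] = a[0]+a[0] = 20+20 = 40 → [20, 7, 3, 8, 40]
a[1]*a[-1] = 7*40 = 280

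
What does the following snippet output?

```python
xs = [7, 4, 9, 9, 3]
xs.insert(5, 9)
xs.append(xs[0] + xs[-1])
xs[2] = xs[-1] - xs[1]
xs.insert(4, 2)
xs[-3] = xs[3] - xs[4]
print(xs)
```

insert 9 at 5 → [7, 4, 9, 9, 3, 9]
append xs[0]+xs[-1] = 7+9 = 16 → [7, 4, 9, 9, 3, 9, 16]
xs[2] = xs[-1]-xs[1] = 16-4 = 12 → [7, 4, 12, 9, 3, 9, 16]
insert 2 at 4 → [7, 4, 12, 9, 2, 3, 9, 16]
xs[-3] = xs[3]-xs[4] = 9-2 = 7 → [7, 4, 12, 9, 2, 7, 9, 16]

[7, 4, 12, 9, 2, 7, 9, 16]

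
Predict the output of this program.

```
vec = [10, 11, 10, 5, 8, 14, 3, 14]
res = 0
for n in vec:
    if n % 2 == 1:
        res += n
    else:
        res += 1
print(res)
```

24

n=10: not odd, res = 0+1 = 1
n=11: odd, res = 1+11 = 12
n=10: not odd, res = 12+1 = 13
n=5: odd, res = 13+5 = 18
n=8: not odd, res = 18+1 = 19
n=14: not odd, res = 19+1 = 20
n=3: odd, res = 20+3 = 23
n=14: not odd, res = 23+1 = 24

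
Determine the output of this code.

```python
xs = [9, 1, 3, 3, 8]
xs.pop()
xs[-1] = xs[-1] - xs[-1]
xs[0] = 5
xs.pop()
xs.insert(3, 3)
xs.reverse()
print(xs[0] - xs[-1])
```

pop() removes 8 → [9, 1, 3, 3]
xs[-1] = xs[-1]-xs[-1] = 3-3 = 0 → [9, 1, 3, 0]
xs[0] = 5 → [5, 1, 3, 0]
pop() removes 0 → [5, 1, 3]
insert 3 at 3 → [5, 1, 3, 3]
reverse → [3, 3, 1, 5]
xs[0]-xs[-1] = 3-5 = -2

-2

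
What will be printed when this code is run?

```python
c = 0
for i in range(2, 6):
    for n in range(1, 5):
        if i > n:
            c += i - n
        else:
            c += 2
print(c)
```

32

i=2,n=1: 2>1, c = 0+1 = 1
i=2,n=2: not 2>2, c = 1+2 = 3
i=2,n=3: not 2>3, c = 3+2 = 5
i=2,n=4: not 2>4, c = 5+2 = 7
i=3,n=1: 3>1, c = 7+2 = 9
i=3,n=2: 3>2, c = 9+1 = 10
i=3,n=3: not 3>3, c = 10+2 = 12
i=3,n=4: not 3>4, c = 12+2 = 14
i=4,n=1: 4>1, c = 14+3 = 17
i=4,n=2: 4>2, c = 17+2 = 19
i=4,n=3: 4>3, c = 19+1 = 20
i=4,n=4: not 4>4, c = 20+2 = 22
i=5,n=1: 5>1, c = 22+4 = 26
i=5,n=2: 5>2, c = 26+3 = 29
i=5,n=3: 5>3, c = 29+2 = 31
i=5,n=4: 5>4, c = 31+1 = 32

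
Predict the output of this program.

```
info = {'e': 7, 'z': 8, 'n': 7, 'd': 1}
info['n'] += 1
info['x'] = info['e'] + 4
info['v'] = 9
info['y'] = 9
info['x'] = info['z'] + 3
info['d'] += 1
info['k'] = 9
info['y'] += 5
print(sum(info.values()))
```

68

info['n'] = 7+1 = 8 → {'e': 7, 'z': 8, 'n': 8, 'd': 1}
info['x'] = info['e']+4 = 11 → {'e': 7, 'z': 8, 'n': 8, 'd': 1, 'x': 11}
info['v'] = 9 → {'e': 7, 'z': 8, 'n': 8, 'd': 1, 'x': 11, 'v': 9}
info['y'] = 9 → {'e': 7, 'z': 8, 'n': 8, 'd': 1, 'x': 11, 'v': 9, 'y': 9}
info['x'] = info['z']+3 = 11 → {'e': 7, 'z': 8, 'n': 8, 'd': 1, 'x': 11, 'v': 9, 'y': 9}
info['d'] = 1+1 = 2 → {'e': 7, 'z': 8, 'n': 8, 'd': 2, 'x': 11, 'v': 9, 'y': 9}
info['k'] = 9 → {'e': 7, 'z': 8, 'n': 8, 'd': 2, 'x': 11, 'v': 9, 'y': 9, 'k': 9}
info['y'] = 9+5 = 14 → {'e': 7, 'z': 8, 'n': 8, 'd': 2, 'x': 11, 'v': 9, 'y': 14, 'k': 9}
sum of values = 68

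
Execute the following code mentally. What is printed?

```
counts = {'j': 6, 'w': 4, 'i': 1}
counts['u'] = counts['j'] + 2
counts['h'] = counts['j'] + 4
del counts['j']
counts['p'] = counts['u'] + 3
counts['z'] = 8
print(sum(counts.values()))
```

counts['u'] = counts['j']+2 = 8 → {'j': 6, 'w': 4, 'i': 1, 'u': 8}
counts['h'] = counts['j']+4 = 10 → {'j': 6, 'w': 4, 'i': 1, 'u': 8, 'h': 10}
del 'j' → {'w': 4, 'i': 1, 'u': 8, 'h': 10}
counts['p'] = counts['u']+3 = 11 → {'w': 4, 'i': 1, 'u': 8, 'h': 10, 'p': 11}
counts['z'] = 8 → {'w': 4, 'i': 1, 'u': 8, 'h': 10, 'p': 11, 'z': 8}
sum of values = 42

42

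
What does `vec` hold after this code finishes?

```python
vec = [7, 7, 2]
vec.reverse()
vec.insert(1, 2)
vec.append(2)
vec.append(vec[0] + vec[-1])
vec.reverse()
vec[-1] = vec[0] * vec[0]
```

[4, 2, 7, 7, 2, 16]

reverse → [2, 7, 7]
insert 2 at 1 → [2, 2, 7, 7]
append 2 → [2, 2, 7, 7, 2]
append vec[0]+vec[-1] = 2+2 = 4 → [2, 2, 7, 7, 2, 4]
reverse → [4, 2, 7, 7, 2, 2]
vec[-1] = vec[0]*vec[0] = 4*4 = 16 → [4, 2, 7, 7, 2, 16]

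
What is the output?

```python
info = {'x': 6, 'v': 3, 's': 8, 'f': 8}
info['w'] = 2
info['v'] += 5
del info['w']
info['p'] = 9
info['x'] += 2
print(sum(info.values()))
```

41

info['w'] = 2 → {'x': 6, 'v': 3, 's': 8, 'f': 8, 'w': 2}
info['v'] = 3+5 = 8 → {'x': 6, 'v': 8, 's': 8, 'f': 8, 'w': 2}
del 'w' → {'x': 6, 'v': 8, 's': 8, 'f': 8}
info['p'] = 9 → {'x': 6, 'v': 8, 's': 8, 'f': 8, 'p': 9}
info['x'] = 6+2 = 8 → {'x': 8, 'v': 8, 's': 8, 'f': 8, 'p': 9}
sum of values = 41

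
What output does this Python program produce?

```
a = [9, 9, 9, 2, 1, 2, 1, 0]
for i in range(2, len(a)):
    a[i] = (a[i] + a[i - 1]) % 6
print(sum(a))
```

i=2: a[2] = (9+9)%6 = 0 → [9, 9, 0, 2, 1, 2, 1, 0]
i=3: a[3] = (2+0)%6 = 2 → [9, 9, 0, 2, 1, 2, 1, 0]
i=4: a[4] = (1+2)%6 = 3 → [9, 9, 0, 2, 3, 2, 1, 0]
i=5: a[5] = (2+3)%6 = 5 → [9, 9, 0, 2, 3, 5, 1, 0]
i=6: a[6] = (1+5)%6 = 0 → [9, 9, 0, 2, 3, 5, 0, 0]
i=7: a[7] = (0+0)%6 = 0 → [9, 9, 0, 2, 3, 5, 0, 0]
sum = 28

28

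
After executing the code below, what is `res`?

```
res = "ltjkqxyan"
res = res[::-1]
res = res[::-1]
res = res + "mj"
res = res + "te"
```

reverse → 'nayxqkjtl'
reverse → 'ltjkqxyan'
+ 'mj' → 'ltjkqxyanmj'
+ 'te' → 'ltjkqxyanmjte'

'ltjkqxyanmjte'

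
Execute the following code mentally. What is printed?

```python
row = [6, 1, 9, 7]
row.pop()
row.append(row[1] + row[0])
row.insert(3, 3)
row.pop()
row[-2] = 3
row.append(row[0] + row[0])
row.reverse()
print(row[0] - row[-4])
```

pop() removes 7 → [6, 1, 9]
append row[1]+row[0] = 1+6 = 7 → [6, 1, 9, 7]
insert 3 at 3 → [6, 1, 9, 3, 7]
pop() removes 7 → [6, 1, 9, 3]
row[-2] = 3 → [6, 1, 3, 3]
append row[0]+row[0] = 6+6 = 12 → [6, 1, 3, 3, 12]
reverse → [12, 3, 3, 1, 6]
row[0]-row[-4] = 12-3 = 9

9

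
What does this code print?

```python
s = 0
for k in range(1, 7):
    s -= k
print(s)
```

-21

k=1: s = 0-1 = -1
k=2: s = (-1)-2 = -3
k=3: s = (-3)-3 = -6
k=4: s = (-6)-4 = -10
k=5: s = (-10)-5 = -15
k=6: s = (-15)-6 = -21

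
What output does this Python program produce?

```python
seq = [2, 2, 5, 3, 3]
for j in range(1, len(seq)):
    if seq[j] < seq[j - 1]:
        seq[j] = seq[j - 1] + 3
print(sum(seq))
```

28

j=1: 2>=2, unchanged → [2, 2, 5, 3, 3]
j=2: 5>=2, unchanged → [2, 2, 5, 3, 3]
j=3: 3<5, seq[3] = 5+3 = 8 → [2, 2, 5, 8, 3]
j=4: 3<8, seq[4] = 8+3 = 11 → [2, 2, 5, 8, 11]
sum = 28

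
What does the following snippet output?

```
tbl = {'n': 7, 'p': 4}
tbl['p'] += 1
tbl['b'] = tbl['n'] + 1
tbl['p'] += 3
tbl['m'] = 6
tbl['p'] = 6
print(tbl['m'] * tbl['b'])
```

48

tbl['p'] = 4+1 = 5 → {'n': 7, 'p': 5}
tbl['b'] = tbl['n']+1 = 8 → {'n': 7, 'p': 5, 'b': 8}
tbl['p'] = 5+3 = 8 → {'n': 7, 'p': 8, 'b': 8}
tbl['m'] = 6 → {'n': 7, 'p': 8, 'b': 8, 'm': 6}
tbl['p'] = 6 → {'n': 7, 'p': 6, 'b': 8, 'm': 6}
tbl['m']*tbl['b'] = 6*8 = 48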